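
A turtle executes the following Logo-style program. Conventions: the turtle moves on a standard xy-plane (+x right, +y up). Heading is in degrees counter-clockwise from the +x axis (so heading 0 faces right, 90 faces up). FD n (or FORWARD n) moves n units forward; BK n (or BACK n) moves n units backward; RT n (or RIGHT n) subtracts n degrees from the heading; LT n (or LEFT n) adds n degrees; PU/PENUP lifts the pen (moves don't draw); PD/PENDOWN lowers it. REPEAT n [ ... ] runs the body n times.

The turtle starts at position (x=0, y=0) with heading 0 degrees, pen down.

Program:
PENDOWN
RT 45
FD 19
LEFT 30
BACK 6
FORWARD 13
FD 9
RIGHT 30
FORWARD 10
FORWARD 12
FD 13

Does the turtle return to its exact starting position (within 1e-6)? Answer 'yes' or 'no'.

Executing turtle program step by step:
Start: pos=(0,0), heading=0, pen down
PD: pen down
RT 45: heading 0 -> 315
FD 19: (0,0) -> (13.435,-13.435) [heading=315, draw]
LT 30: heading 315 -> 345
BK 6: (13.435,-13.435) -> (7.639,-11.882) [heading=345, draw]
FD 13: (7.639,-11.882) -> (20.197,-15.247) [heading=345, draw]
FD 9: (20.197,-15.247) -> (28.89,-17.576) [heading=345, draw]
RT 30: heading 345 -> 315
FD 10: (28.89,-17.576) -> (35.961,-24.647) [heading=315, draw]
FD 12: (35.961,-24.647) -> (44.446,-33.132) [heading=315, draw]
FD 13: (44.446,-33.132) -> (53.639,-42.325) [heading=315, draw]
Final: pos=(53.639,-42.325), heading=315, 7 segment(s) drawn

Start position: (0, 0)
Final position: (53.639, -42.325)
Distance = 68.326; >= 1e-6 -> NOT closed

Answer: no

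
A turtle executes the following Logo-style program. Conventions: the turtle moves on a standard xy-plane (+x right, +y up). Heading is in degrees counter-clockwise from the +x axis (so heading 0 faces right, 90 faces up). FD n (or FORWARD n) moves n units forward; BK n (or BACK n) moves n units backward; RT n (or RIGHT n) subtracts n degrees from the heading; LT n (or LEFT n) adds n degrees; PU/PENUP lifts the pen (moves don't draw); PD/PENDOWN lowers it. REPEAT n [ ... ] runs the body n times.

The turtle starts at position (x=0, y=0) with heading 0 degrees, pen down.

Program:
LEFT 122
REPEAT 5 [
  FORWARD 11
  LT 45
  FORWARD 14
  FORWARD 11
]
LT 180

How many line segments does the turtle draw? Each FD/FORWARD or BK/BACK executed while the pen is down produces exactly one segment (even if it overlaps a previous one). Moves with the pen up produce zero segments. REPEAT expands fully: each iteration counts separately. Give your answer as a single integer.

Answer: 15

Derivation:
Executing turtle program step by step:
Start: pos=(0,0), heading=0, pen down
LT 122: heading 0 -> 122
REPEAT 5 [
  -- iteration 1/5 --
  FD 11: (0,0) -> (-5.829,9.329) [heading=122, draw]
  LT 45: heading 122 -> 167
  FD 14: (-5.829,9.329) -> (-19.47,12.478) [heading=167, draw]
  FD 11: (-19.47,12.478) -> (-30.188,14.952) [heading=167, draw]
  -- iteration 2/5 --
  FD 11: (-30.188,14.952) -> (-40.906,17.427) [heading=167, draw]
  LT 45: heading 167 -> 212
  FD 14: (-40.906,17.427) -> (-52.779,10.008) [heading=212, draw]
  FD 11: (-52.779,10.008) -> (-62.108,4.179) [heading=212, draw]
  -- iteration 3/5 --
  FD 11: (-62.108,4.179) -> (-71.436,-1.65) [heading=212, draw]
  LT 45: heading 212 -> 257
  FD 14: (-71.436,-1.65) -> (-74.585,-15.292) [heading=257, draw]
  FD 11: (-74.585,-15.292) -> (-77.06,-26.01) [heading=257, draw]
  -- iteration 4/5 --
  FD 11: (-77.06,-26.01) -> (-79.534,-36.728) [heading=257, draw]
  LT 45: heading 257 -> 302
  FD 14: (-79.534,-36.728) -> (-72.116,-48.6) [heading=302, draw]
  FD 11: (-72.116,-48.6) -> (-66.286,-57.929) [heading=302, draw]
  -- iteration 5/5 --
  FD 11: (-66.286,-57.929) -> (-60.457,-67.257) [heading=302, draw]
  LT 45: heading 302 -> 347
  FD 14: (-60.457,-67.257) -> (-46.816,-70.407) [heading=347, draw]
  FD 11: (-46.816,-70.407) -> (-36.098,-72.881) [heading=347, draw]
]
LT 180: heading 347 -> 167
Final: pos=(-36.098,-72.881), heading=167, 15 segment(s) drawn
Segments drawn: 15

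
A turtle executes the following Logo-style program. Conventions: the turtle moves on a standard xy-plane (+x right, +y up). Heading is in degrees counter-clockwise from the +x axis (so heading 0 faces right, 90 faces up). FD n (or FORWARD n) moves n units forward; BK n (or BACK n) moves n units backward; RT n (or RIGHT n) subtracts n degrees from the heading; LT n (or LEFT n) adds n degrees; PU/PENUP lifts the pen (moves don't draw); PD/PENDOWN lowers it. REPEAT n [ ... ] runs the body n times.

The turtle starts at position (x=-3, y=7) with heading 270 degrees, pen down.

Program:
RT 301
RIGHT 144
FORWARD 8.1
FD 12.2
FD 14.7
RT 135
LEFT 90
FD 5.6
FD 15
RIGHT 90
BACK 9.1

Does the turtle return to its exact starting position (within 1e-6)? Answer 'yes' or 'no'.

Answer: no

Derivation:
Executing turtle program step by step:
Start: pos=(-3,7), heading=270, pen down
RT 301: heading 270 -> 329
RT 144: heading 329 -> 185
FD 8.1: (-3,7) -> (-11.069,6.294) [heading=185, draw]
FD 12.2: (-11.069,6.294) -> (-23.223,5.231) [heading=185, draw]
FD 14.7: (-23.223,5.231) -> (-37.867,3.95) [heading=185, draw]
RT 135: heading 185 -> 50
LT 90: heading 50 -> 140
FD 5.6: (-37.867,3.95) -> (-42.157,7.549) [heading=140, draw]
FD 15: (-42.157,7.549) -> (-53.647,17.191) [heading=140, draw]
RT 90: heading 140 -> 50
BK 9.1: (-53.647,17.191) -> (-59.497,10.22) [heading=50, draw]
Final: pos=(-59.497,10.22), heading=50, 6 segment(s) drawn

Start position: (-3, 7)
Final position: (-59.497, 10.22)
Distance = 56.588; >= 1e-6 -> NOT closed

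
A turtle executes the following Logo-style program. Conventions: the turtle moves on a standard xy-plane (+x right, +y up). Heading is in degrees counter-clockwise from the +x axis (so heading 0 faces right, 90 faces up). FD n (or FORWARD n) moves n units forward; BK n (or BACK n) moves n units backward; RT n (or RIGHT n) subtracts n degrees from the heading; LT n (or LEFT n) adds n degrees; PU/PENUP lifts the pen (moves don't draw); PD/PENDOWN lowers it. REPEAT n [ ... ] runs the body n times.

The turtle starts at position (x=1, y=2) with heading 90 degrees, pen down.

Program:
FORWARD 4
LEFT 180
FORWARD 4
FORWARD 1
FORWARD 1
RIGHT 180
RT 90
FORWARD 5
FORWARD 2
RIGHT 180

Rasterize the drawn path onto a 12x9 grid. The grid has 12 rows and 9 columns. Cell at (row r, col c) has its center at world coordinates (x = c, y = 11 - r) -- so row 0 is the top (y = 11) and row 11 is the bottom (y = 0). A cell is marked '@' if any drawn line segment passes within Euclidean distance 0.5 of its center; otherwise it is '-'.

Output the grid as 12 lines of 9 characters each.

Answer: ---------
---------
---------
---------
---------
-@-------
-@-------
-@-------
-@-------
-@-------
-@-------
-@@@@@@@@

Derivation:
Segment 0: (1,2) -> (1,6)
Segment 1: (1,6) -> (1,2)
Segment 2: (1,2) -> (1,1)
Segment 3: (1,1) -> (1,0)
Segment 4: (1,0) -> (6,0)
Segment 5: (6,0) -> (8,0)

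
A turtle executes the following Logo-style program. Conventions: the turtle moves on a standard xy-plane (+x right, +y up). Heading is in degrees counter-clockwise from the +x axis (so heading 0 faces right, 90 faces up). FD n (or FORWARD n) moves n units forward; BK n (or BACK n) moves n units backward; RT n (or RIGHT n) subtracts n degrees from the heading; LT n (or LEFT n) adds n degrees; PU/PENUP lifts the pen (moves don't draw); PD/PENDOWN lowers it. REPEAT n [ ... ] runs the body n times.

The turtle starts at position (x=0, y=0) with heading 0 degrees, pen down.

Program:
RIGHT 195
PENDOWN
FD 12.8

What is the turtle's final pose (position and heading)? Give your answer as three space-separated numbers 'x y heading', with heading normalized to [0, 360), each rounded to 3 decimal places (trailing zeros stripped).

Executing turtle program step by step:
Start: pos=(0,0), heading=0, pen down
RT 195: heading 0 -> 165
PD: pen down
FD 12.8: (0,0) -> (-12.364,3.313) [heading=165, draw]
Final: pos=(-12.364,3.313), heading=165, 1 segment(s) drawn

Answer: -12.364 3.313 165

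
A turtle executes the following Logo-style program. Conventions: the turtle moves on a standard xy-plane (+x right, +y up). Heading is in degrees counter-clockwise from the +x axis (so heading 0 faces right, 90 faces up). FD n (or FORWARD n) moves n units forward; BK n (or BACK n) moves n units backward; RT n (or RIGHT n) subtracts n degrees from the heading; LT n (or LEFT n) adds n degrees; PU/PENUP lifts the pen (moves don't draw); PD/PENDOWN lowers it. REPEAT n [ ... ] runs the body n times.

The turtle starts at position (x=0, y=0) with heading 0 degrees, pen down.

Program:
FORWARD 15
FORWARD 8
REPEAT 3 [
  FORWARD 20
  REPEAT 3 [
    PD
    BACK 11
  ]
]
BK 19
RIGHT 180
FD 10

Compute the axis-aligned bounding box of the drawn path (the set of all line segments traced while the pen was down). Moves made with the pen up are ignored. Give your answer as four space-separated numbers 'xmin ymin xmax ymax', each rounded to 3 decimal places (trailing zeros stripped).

Answer: -45 0 43 0

Derivation:
Executing turtle program step by step:
Start: pos=(0,0), heading=0, pen down
FD 15: (0,0) -> (15,0) [heading=0, draw]
FD 8: (15,0) -> (23,0) [heading=0, draw]
REPEAT 3 [
  -- iteration 1/3 --
  FD 20: (23,0) -> (43,0) [heading=0, draw]
  REPEAT 3 [
    -- iteration 1/3 --
    PD: pen down
    BK 11: (43,0) -> (32,0) [heading=0, draw]
    -- iteration 2/3 --
    PD: pen down
    BK 11: (32,0) -> (21,0) [heading=0, draw]
    -- iteration 3/3 --
    PD: pen down
    BK 11: (21,0) -> (10,0) [heading=0, draw]
  ]
  -- iteration 2/3 --
  FD 20: (10,0) -> (30,0) [heading=0, draw]
  REPEAT 3 [
    -- iteration 1/3 --
    PD: pen down
    BK 11: (30,0) -> (19,0) [heading=0, draw]
    -- iteration 2/3 --
    PD: pen down
    BK 11: (19,0) -> (8,0) [heading=0, draw]
    -- iteration 3/3 --
    PD: pen down
    BK 11: (8,0) -> (-3,0) [heading=0, draw]
  ]
  -- iteration 3/3 --
  FD 20: (-3,0) -> (17,0) [heading=0, draw]
  REPEAT 3 [
    -- iteration 1/3 --
    PD: pen down
    BK 11: (17,0) -> (6,0) [heading=0, draw]
    -- iteration 2/3 --
    PD: pen down
    BK 11: (6,0) -> (-5,0) [heading=0, draw]
    -- iteration 3/3 --
    PD: pen down
    BK 11: (-5,0) -> (-16,0) [heading=0, draw]
  ]
]
BK 19: (-16,0) -> (-35,0) [heading=0, draw]
RT 180: heading 0 -> 180
FD 10: (-35,0) -> (-45,0) [heading=180, draw]
Final: pos=(-45,0), heading=180, 16 segment(s) drawn

Segment endpoints: x in {-45, -35, -16, -5, -3, 0, 6, 8, 10, 15, 17, 19, 21, 23, 30, 32, 43}, y in {0, 0}
xmin=-45, ymin=0, xmax=43, ymax=0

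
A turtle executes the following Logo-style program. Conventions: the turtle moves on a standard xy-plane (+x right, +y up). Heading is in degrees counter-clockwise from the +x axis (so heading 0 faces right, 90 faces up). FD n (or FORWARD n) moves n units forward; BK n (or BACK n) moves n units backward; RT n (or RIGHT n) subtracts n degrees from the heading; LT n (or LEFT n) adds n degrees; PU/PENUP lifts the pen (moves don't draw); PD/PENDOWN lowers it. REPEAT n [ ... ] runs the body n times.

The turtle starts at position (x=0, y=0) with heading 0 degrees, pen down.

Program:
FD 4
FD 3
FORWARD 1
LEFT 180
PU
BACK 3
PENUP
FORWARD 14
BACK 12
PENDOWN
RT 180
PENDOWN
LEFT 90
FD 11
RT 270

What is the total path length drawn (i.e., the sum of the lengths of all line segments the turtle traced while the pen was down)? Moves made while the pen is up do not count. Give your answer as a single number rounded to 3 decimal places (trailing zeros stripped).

Answer: 19

Derivation:
Executing turtle program step by step:
Start: pos=(0,0), heading=0, pen down
FD 4: (0,0) -> (4,0) [heading=0, draw]
FD 3: (4,0) -> (7,0) [heading=0, draw]
FD 1: (7,0) -> (8,0) [heading=0, draw]
LT 180: heading 0 -> 180
PU: pen up
BK 3: (8,0) -> (11,0) [heading=180, move]
PU: pen up
FD 14: (11,0) -> (-3,0) [heading=180, move]
BK 12: (-3,0) -> (9,0) [heading=180, move]
PD: pen down
RT 180: heading 180 -> 0
PD: pen down
LT 90: heading 0 -> 90
FD 11: (9,0) -> (9,11) [heading=90, draw]
RT 270: heading 90 -> 180
Final: pos=(9,11), heading=180, 4 segment(s) drawn

Segment lengths:
  seg 1: (0,0) -> (4,0), length = 4
  seg 2: (4,0) -> (7,0), length = 3
  seg 3: (7,0) -> (8,0), length = 1
  seg 4: (9,0) -> (9,11), length = 11
Total = 19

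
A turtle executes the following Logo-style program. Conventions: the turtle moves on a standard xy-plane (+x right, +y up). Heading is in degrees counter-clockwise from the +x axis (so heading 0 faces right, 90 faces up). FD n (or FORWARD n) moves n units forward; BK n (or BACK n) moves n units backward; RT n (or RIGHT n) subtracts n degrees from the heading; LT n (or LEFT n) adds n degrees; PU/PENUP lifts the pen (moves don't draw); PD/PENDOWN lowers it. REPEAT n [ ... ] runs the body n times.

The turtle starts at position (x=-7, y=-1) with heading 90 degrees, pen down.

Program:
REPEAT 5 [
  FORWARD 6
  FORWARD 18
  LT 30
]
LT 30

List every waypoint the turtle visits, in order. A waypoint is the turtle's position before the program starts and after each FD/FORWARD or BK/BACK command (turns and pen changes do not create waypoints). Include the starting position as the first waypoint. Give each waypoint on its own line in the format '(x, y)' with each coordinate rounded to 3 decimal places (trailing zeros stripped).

Answer: (-7, -1)
(-7, 5)
(-7, 23)
(-10, 28.196)
(-19, 43.785)
(-24.196, 46.785)
(-39.785, 55.785)
(-45.785, 55.785)
(-63.785, 55.785)
(-68.981, 52.785)
(-84.569, 43.785)

Derivation:
Executing turtle program step by step:
Start: pos=(-7,-1), heading=90, pen down
REPEAT 5 [
  -- iteration 1/5 --
  FD 6: (-7,-1) -> (-7,5) [heading=90, draw]
  FD 18: (-7,5) -> (-7,23) [heading=90, draw]
  LT 30: heading 90 -> 120
  -- iteration 2/5 --
  FD 6: (-7,23) -> (-10,28.196) [heading=120, draw]
  FD 18: (-10,28.196) -> (-19,43.785) [heading=120, draw]
  LT 30: heading 120 -> 150
  -- iteration 3/5 --
  FD 6: (-19,43.785) -> (-24.196,46.785) [heading=150, draw]
  FD 18: (-24.196,46.785) -> (-39.785,55.785) [heading=150, draw]
  LT 30: heading 150 -> 180
  -- iteration 4/5 --
  FD 6: (-39.785,55.785) -> (-45.785,55.785) [heading=180, draw]
  FD 18: (-45.785,55.785) -> (-63.785,55.785) [heading=180, draw]
  LT 30: heading 180 -> 210
  -- iteration 5/5 --
  FD 6: (-63.785,55.785) -> (-68.981,52.785) [heading=210, draw]
  FD 18: (-68.981,52.785) -> (-84.569,43.785) [heading=210, draw]
  LT 30: heading 210 -> 240
]
LT 30: heading 240 -> 270
Final: pos=(-84.569,43.785), heading=270, 10 segment(s) drawn
Waypoints (11 total):
(-7, -1)
(-7, 5)
(-7, 23)
(-10, 28.196)
(-19, 43.785)
(-24.196, 46.785)
(-39.785, 55.785)
(-45.785, 55.785)
(-63.785, 55.785)
(-68.981, 52.785)
(-84.569, 43.785)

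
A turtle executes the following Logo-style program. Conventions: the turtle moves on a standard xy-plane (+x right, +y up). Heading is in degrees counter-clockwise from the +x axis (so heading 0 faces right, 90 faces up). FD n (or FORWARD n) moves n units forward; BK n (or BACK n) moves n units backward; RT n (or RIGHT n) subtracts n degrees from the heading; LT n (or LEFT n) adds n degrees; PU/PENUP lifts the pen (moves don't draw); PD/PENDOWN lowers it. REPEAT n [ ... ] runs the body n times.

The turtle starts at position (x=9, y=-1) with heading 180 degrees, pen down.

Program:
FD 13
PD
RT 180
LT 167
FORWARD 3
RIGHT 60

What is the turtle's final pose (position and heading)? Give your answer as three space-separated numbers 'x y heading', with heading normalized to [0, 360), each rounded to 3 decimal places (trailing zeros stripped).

Answer: -6.923 -0.325 107

Derivation:
Executing turtle program step by step:
Start: pos=(9,-1), heading=180, pen down
FD 13: (9,-1) -> (-4,-1) [heading=180, draw]
PD: pen down
RT 180: heading 180 -> 0
LT 167: heading 0 -> 167
FD 3: (-4,-1) -> (-6.923,-0.325) [heading=167, draw]
RT 60: heading 167 -> 107
Final: pos=(-6.923,-0.325), heading=107, 2 segment(s) drawn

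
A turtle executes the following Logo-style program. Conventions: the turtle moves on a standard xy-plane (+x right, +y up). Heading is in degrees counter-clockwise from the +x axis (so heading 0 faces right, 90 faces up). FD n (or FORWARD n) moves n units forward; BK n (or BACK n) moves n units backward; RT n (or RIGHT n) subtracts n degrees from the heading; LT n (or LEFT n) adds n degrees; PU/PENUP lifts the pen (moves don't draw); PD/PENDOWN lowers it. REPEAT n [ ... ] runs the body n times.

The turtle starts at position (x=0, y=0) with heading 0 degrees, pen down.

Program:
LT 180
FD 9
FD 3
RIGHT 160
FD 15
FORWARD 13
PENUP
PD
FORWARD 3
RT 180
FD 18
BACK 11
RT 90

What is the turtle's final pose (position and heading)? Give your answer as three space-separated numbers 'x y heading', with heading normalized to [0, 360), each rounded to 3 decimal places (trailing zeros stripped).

Executing turtle program step by step:
Start: pos=(0,0), heading=0, pen down
LT 180: heading 0 -> 180
FD 9: (0,0) -> (-9,0) [heading=180, draw]
FD 3: (-9,0) -> (-12,0) [heading=180, draw]
RT 160: heading 180 -> 20
FD 15: (-12,0) -> (2.095,5.13) [heading=20, draw]
FD 13: (2.095,5.13) -> (14.311,9.577) [heading=20, draw]
PU: pen up
PD: pen down
FD 3: (14.311,9.577) -> (17.13,10.603) [heading=20, draw]
RT 180: heading 20 -> 200
FD 18: (17.13,10.603) -> (0.216,4.446) [heading=200, draw]
BK 11: (0.216,4.446) -> (10.553,8.208) [heading=200, draw]
RT 90: heading 200 -> 110
Final: pos=(10.553,8.208), heading=110, 7 segment(s) drawn

Answer: 10.553 8.208 110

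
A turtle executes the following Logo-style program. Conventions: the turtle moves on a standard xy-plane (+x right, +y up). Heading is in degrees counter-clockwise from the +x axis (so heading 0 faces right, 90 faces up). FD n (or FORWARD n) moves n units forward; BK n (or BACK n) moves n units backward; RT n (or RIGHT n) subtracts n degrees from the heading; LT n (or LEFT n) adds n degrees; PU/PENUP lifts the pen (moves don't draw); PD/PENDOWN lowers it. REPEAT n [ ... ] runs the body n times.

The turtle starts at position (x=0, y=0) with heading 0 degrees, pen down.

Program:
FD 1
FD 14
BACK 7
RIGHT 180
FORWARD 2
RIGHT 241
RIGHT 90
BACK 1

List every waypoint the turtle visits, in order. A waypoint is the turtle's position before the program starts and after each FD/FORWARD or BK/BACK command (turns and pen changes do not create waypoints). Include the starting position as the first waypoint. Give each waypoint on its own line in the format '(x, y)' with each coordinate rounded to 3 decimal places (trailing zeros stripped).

Answer: (0, 0)
(1, 0)
(15, 0)
(8, 0)
(6, 0)
(6.875, 0.485)

Derivation:
Executing turtle program step by step:
Start: pos=(0,0), heading=0, pen down
FD 1: (0,0) -> (1,0) [heading=0, draw]
FD 14: (1,0) -> (15,0) [heading=0, draw]
BK 7: (15,0) -> (8,0) [heading=0, draw]
RT 180: heading 0 -> 180
FD 2: (8,0) -> (6,0) [heading=180, draw]
RT 241: heading 180 -> 299
RT 90: heading 299 -> 209
BK 1: (6,0) -> (6.875,0.485) [heading=209, draw]
Final: pos=(6.875,0.485), heading=209, 5 segment(s) drawn
Waypoints (6 total):
(0, 0)
(1, 0)
(15, 0)
(8, 0)
(6, 0)
(6.875, 0.485)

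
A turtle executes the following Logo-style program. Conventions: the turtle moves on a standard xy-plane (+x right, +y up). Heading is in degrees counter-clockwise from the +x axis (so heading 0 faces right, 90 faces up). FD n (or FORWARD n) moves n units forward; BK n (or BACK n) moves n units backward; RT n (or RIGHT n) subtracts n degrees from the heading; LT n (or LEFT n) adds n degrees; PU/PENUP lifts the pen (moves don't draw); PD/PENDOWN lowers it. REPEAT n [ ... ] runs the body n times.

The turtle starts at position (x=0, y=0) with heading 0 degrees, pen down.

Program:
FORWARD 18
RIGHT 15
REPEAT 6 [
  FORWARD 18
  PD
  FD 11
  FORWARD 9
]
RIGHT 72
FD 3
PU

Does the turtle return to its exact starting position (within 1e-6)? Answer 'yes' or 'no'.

Executing turtle program step by step:
Start: pos=(0,0), heading=0, pen down
FD 18: (0,0) -> (18,0) [heading=0, draw]
RT 15: heading 0 -> 345
REPEAT 6 [
  -- iteration 1/6 --
  FD 18: (18,0) -> (35.387,-4.659) [heading=345, draw]
  PD: pen down
  FD 11: (35.387,-4.659) -> (46.012,-7.506) [heading=345, draw]
  FD 9: (46.012,-7.506) -> (54.705,-9.835) [heading=345, draw]
  -- iteration 2/6 --
  FD 18: (54.705,-9.835) -> (72.092,-14.494) [heading=345, draw]
  PD: pen down
  FD 11: (72.092,-14.494) -> (82.717,-17.341) [heading=345, draw]
  FD 9: (82.717,-17.341) -> (91.41,-19.67) [heading=345, draw]
  -- iteration 3/6 --
  FD 18: (91.41,-19.67) -> (108.797,-24.329) [heading=345, draw]
  PD: pen down
  FD 11: (108.797,-24.329) -> (119.422,-27.176) [heading=345, draw]
  FD 9: (119.422,-27.176) -> (128.116,-29.505) [heading=345, draw]
  -- iteration 4/6 --
  FD 18: (128.116,-29.505) -> (145.502,-34.164) [heading=345, draw]
  PD: pen down
  FD 11: (145.502,-34.164) -> (156.127,-37.011) [heading=345, draw]
  FD 9: (156.127,-37.011) -> (164.821,-39.34) [heading=345, draw]
  -- iteration 5/6 --
  FD 18: (164.821,-39.34) -> (182.207,-43.999) [heading=345, draw]
  PD: pen down
  FD 11: (182.207,-43.999) -> (192.833,-46.846) [heading=345, draw]
  FD 9: (192.833,-46.846) -> (201.526,-49.176) [heading=345, draw]
  -- iteration 6/6 --
  FD 18: (201.526,-49.176) -> (218.913,-53.834) [heading=345, draw]
  PD: pen down
  FD 11: (218.913,-53.834) -> (229.538,-56.681) [heading=345, draw]
  FD 9: (229.538,-56.681) -> (238.231,-59.011) [heading=345, draw]
]
RT 72: heading 345 -> 273
FD 3: (238.231,-59.011) -> (238.388,-62.007) [heading=273, draw]
PU: pen up
Final: pos=(238.388,-62.007), heading=273, 20 segment(s) drawn

Start position: (0, 0)
Final position: (238.388, -62.007)
Distance = 246.32; >= 1e-6 -> NOT closed

Answer: no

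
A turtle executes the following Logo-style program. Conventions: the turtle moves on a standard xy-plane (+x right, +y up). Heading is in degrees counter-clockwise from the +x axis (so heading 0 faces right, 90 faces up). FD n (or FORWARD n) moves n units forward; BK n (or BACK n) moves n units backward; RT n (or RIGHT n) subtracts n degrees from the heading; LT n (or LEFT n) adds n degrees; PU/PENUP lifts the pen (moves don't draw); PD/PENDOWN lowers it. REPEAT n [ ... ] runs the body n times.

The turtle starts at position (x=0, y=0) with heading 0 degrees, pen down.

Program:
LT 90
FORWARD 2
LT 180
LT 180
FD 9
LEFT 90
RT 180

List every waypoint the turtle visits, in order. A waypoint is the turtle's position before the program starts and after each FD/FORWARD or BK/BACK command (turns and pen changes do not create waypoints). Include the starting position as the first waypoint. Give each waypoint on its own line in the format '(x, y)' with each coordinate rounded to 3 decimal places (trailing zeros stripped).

Answer: (0, 0)
(0, 2)
(0, 11)

Derivation:
Executing turtle program step by step:
Start: pos=(0,0), heading=0, pen down
LT 90: heading 0 -> 90
FD 2: (0,0) -> (0,2) [heading=90, draw]
LT 180: heading 90 -> 270
LT 180: heading 270 -> 90
FD 9: (0,2) -> (0,11) [heading=90, draw]
LT 90: heading 90 -> 180
RT 180: heading 180 -> 0
Final: pos=(0,11), heading=0, 2 segment(s) drawn
Waypoints (3 total):
(0, 0)
(0, 2)
(0, 11)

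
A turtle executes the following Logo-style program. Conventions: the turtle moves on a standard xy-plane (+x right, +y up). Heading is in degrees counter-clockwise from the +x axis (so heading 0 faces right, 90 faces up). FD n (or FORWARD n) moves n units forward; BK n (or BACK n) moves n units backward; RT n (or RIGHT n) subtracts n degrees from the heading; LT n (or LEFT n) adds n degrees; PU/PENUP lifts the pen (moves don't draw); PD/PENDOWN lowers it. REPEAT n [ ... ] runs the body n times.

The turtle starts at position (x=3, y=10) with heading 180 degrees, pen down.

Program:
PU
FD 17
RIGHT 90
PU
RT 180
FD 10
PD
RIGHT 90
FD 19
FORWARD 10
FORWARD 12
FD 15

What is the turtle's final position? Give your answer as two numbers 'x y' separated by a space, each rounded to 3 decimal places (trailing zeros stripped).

Executing turtle program step by step:
Start: pos=(3,10), heading=180, pen down
PU: pen up
FD 17: (3,10) -> (-14,10) [heading=180, move]
RT 90: heading 180 -> 90
PU: pen up
RT 180: heading 90 -> 270
FD 10: (-14,10) -> (-14,0) [heading=270, move]
PD: pen down
RT 90: heading 270 -> 180
FD 19: (-14,0) -> (-33,0) [heading=180, draw]
FD 10: (-33,0) -> (-43,0) [heading=180, draw]
FD 12: (-43,0) -> (-55,0) [heading=180, draw]
FD 15: (-55,0) -> (-70,0) [heading=180, draw]
Final: pos=(-70,0), heading=180, 4 segment(s) drawn

Answer: -70 0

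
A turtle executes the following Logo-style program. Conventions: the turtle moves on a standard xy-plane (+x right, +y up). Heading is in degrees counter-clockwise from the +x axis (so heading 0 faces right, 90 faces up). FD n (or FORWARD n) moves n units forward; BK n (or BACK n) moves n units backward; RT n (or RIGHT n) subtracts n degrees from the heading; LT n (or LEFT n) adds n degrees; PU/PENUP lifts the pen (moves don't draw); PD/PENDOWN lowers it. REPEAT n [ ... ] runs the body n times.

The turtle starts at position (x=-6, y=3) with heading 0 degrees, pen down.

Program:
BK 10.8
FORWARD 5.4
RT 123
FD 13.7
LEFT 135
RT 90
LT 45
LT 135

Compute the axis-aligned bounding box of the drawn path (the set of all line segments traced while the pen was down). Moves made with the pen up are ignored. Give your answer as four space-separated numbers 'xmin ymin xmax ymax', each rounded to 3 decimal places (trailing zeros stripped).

Executing turtle program step by step:
Start: pos=(-6,3), heading=0, pen down
BK 10.8: (-6,3) -> (-16.8,3) [heading=0, draw]
FD 5.4: (-16.8,3) -> (-11.4,3) [heading=0, draw]
RT 123: heading 0 -> 237
FD 13.7: (-11.4,3) -> (-18.862,-8.49) [heading=237, draw]
LT 135: heading 237 -> 12
RT 90: heading 12 -> 282
LT 45: heading 282 -> 327
LT 135: heading 327 -> 102
Final: pos=(-18.862,-8.49), heading=102, 3 segment(s) drawn

Segment endpoints: x in {-18.862, -16.8, -11.4, -6}, y in {-8.49, 3}
xmin=-18.862, ymin=-8.49, xmax=-6, ymax=3

Answer: -18.862 -8.49 -6 3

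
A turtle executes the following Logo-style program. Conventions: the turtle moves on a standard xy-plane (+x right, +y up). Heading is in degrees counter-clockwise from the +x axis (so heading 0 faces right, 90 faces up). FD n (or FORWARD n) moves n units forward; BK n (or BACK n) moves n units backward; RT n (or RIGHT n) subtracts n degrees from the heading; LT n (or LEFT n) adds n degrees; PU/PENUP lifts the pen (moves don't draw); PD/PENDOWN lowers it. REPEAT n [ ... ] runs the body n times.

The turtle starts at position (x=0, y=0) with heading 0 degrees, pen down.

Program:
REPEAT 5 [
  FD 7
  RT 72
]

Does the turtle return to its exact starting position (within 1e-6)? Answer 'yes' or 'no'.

Answer: yes

Derivation:
Executing turtle program step by step:
Start: pos=(0,0), heading=0, pen down
REPEAT 5 [
  -- iteration 1/5 --
  FD 7: (0,0) -> (7,0) [heading=0, draw]
  RT 72: heading 0 -> 288
  -- iteration 2/5 --
  FD 7: (7,0) -> (9.163,-6.657) [heading=288, draw]
  RT 72: heading 288 -> 216
  -- iteration 3/5 --
  FD 7: (9.163,-6.657) -> (3.5,-10.772) [heading=216, draw]
  RT 72: heading 216 -> 144
  -- iteration 4/5 --
  FD 7: (3.5,-10.772) -> (-2.163,-6.657) [heading=144, draw]
  RT 72: heading 144 -> 72
  -- iteration 5/5 --
  FD 7: (-2.163,-6.657) -> (0,0) [heading=72, draw]
  RT 72: heading 72 -> 0
]
Final: pos=(0,0), heading=0, 5 segment(s) drawn

Start position: (0, 0)
Final position: (0, 0)
Distance = 0; < 1e-6 -> CLOSED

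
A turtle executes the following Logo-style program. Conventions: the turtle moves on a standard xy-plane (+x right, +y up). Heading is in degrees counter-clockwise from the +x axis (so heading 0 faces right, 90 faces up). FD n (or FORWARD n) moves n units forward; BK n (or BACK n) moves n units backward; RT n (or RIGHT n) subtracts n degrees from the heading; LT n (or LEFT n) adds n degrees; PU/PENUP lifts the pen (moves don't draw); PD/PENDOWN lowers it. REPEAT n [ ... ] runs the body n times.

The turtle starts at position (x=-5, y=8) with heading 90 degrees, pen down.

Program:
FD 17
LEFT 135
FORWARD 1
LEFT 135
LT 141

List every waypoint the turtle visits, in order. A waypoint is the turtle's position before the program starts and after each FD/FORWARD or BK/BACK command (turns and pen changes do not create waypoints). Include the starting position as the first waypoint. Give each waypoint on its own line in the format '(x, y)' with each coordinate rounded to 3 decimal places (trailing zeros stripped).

Answer: (-5, 8)
(-5, 25)
(-5.707, 24.293)

Derivation:
Executing turtle program step by step:
Start: pos=(-5,8), heading=90, pen down
FD 17: (-5,8) -> (-5,25) [heading=90, draw]
LT 135: heading 90 -> 225
FD 1: (-5,25) -> (-5.707,24.293) [heading=225, draw]
LT 135: heading 225 -> 0
LT 141: heading 0 -> 141
Final: pos=(-5.707,24.293), heading=141, 2 segment(s) drawn
Waypoints (3 total):
(-5, 8)
(-5, 25)
(-5.707, 24.293)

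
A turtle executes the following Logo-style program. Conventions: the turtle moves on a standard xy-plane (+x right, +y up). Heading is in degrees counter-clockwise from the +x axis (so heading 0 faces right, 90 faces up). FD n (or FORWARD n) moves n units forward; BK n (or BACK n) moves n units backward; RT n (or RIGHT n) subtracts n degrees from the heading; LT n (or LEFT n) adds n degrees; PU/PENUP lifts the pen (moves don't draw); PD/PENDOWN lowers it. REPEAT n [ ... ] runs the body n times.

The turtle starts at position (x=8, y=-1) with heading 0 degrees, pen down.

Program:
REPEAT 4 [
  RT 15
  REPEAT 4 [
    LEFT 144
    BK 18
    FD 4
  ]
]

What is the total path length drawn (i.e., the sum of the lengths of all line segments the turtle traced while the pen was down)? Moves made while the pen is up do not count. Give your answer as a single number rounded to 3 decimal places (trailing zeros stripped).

Answer: 352

Derivation:
Executing turtle program step by step:
Start: pos=(8,-1), heading=0, pen down
REPEAT 4 [
  -- iteration 1/4 --
  RT 15: heading 0 -> 345
  REPEAT 4 [
    -- iteration 1/4 --
    LT 144: heading 345 -> 129
    BK 18: (8,-1) -> (19.328,-14.989) [heading=129, draw]
    FD 4: (19.328,-14.989) -> (16.81,-11.88) [heading=129, draw]
    -- iteration 2/4 --
    LT 144: heading 129 -> 273
    BK 18: (16.81,-11.88) -> (15.868,6.095) [heading=273, draw]
    FD 4: (15.868,6.095) -> (16.078,2.101) [heading=273, draw]
    -- iteration 3/4 --
    LT 144: heading 273 -> 57
    BK 18: (16.078,2.101) -> (6.274,-12.995) [heading=57, draw]
    FD 4: (6.274,-12.995) -> (8.453,-9.641) [heading=57, draw]
    -- iteration 4/4 --
    LT 144: heading 57 -> 201
    BK 18: (8.453,-9.641) -> (25.257,-3.19) [heading=201, draw]
    FD 4: (25.257,-3.19) -> (21.523,-4.623) [heading=201, draw]
  ]
  -- iteration 2/4 --
  RT 15: heading 201 -> 186
  REPEAT 4 [
    -- iteration 1/4 --
    LT 144: heading 186 -> 330
    BK 18: (21.523,-4.623) -> (5.935,4.377) [heading=330, draw]
    FD 4: (5.935,4.377) -> (9.399,2.377) [heading=330, draw]
    -- iteration 2/4 --
    LT 144: heading 330 -> 114
    BK 18: (9.399,2.377) -> (16.72,-14.067) [heading=114, draw]
    FD 4: (16.72,-14.067) -> (15.093,-10.413) [heading=114, draw]
    -- iteration 3/4 --
    LT 144: heading 114 -> 258
    BK 18: (15.093,-10.413) -> (18.835,7.194) [heading=258, draw]
    FD 4: (18.835,7.194) -> (18.004,3.281) [heading=258, draw]
    -- iteration 4/4 --
    LT 144: heading 258 -> 42
    BK 18: (18.004,3.281) -> (4.627,-8.763) [heading=42, draw]
    FD 4: (4.627,-8.763) -> (7.6,-6.087) [heading=42, draw]
  ]
  -- iteration 3/4 --
  RT 15: heading 42 -> 27
  REPEAT 4 [
    -- iteration 1/4 --
    LT 144: heading 27 -> 171
    BK 18: (7.6,-6.087) -> (25.378,-8.903) [heading=171, draw]
    FD 4: (25.378,-8.903) -> (21.427,-8.277) [heading=171, draw]
    -- iteration 2/4 --
    LT 144: heading 171 -> 315
    BK 18: (21.427,-8.277) -> (8.699,4.451) [heading=315, draw]
    FD 4: (8.699,4.451) -> (11.528,1.623) [heading=315, draw]
    -- iteration 3/4 --
    LT 144: heading 315 -> 99
    BK 18: (11.528,1.623) -> (14.344,-16.156) [heading=99, draw]
    FD 4: (14.344,-16.156) -> (13.718,-12.205) [heading=99, draw]
    -- iteration 4/4 --
    LT 144: heading 99 -> 243
    BK 18: (13.718,-12.205) -> (21.89,3.833) [heading=243, draw]
    FD 4: (21.89,3.833) -> (20.074,0.269) [heading=243, draw]
  ]
  -- iteration 4/4 --
  RT 15: heading 243 -> 228
  REPEAT 4 [
    -- iteration 1/4 --
    LT 144: heading 228 -> 12
    BK 18: (20.074,0.269) -> (2.467,-3.473) [heading=12, draw]
    FD 4: (2.467,-3.473) -> (6.38,-2.642) [heading=12, draw]
    -- iteration 2/4 --
    LT 144: heading 12 -> 156
    BK 18: (6.38,-2.642) -> (22.823,-9.963) [heading=156, draw]
    FD 4: (22.823,-9.963) -> (19.169,-8.336) [heading=156, draw]
    -- iteration 3/4 --
    LT 144: heading 156 -> 300
    BK 18: (19.169,-8.336) -> (10.169,7.252) [heading=300, draw]
    FD 4: (10.169,7.252) -> (12.169,3.788) [heading=300, draw]
    -- iteration 4/4 --
    LT 144: heading 300 -> 84
    BK 18: (12.169,3.788) -> (10.288,-14.113) [heading=84, draw]
    FD 4: (10.288,-14.113) -> (10.706,-10.135) [heading=84, draw]
  ]
]
Final: pos=(10.706,-10.135), heading=84, 32 segment(s) drawn

Segment lengths:
  seg 1: (8,-1) -> (19.328,-14.989), length = 18
  seg 2: (19.328,-14.989) -> (16.81,-11.88), length = 4
  seg 3: (16.81,-11.88) -> (15.868,6.095), length = 18
  seg 4: (15.868,6.095) -> (16.078,2.101), length = 4
  seg 5: (16.078,2.101) -> (6.274,-12.995), length = 18
  seg 6: (6.274,-12.995) -> (8.453,-9.641), length = 4
  seg 7: (8.453,-9.641) -> (25.257,-3.19), length = 18
  seg 8: (25.257,-3.19) -> (21.523,-4.623), length = 4
  seg 9: (21.523,-4.623) -> (5.935,4.377), length = 18
  seg 10: (5.935,4.377) -> (9.399,2.377), length = 4
  seg 11: (9.399,2.377) -> (16.72,-14.067), length = 18
  seg 12: (16.72,-14.067) -> (15.093,-10.413), length = 4
  seg 13: (15.093,-10.413) -> (18.835,7.194), length = 18
  seg 14: (18.835,7.194) -> (18.004,3.281), length = 4
  seg 15: (18.004,3.281) -> (4.627,-8.763), length = 18
  seg 16: (4.627,-8.763) -> (7.6,-6.087), length = 4
  seg 17: (7.6,-6.087) -> (25.378,-8.903), length = 18
  seg 18: (25.378,-8.903) -> (21.427,-8.277), length = 4
  seg 19: (21.427,-8.277) -> (8.699,4.451), length = 18
  seg 20: (8.699,4.451) -> (11.528,1.623), length = 4
  seg 21: (11.528,1.623) -> (14.344,-16.156), length = 18
  seg 22: (14.344,-16.156) -> (13.718,-12.205), length = 4
  seg 23: (13.718,-12.205) -> (21.89,3.833), length = 18
  seg 24: (21.89,3.833) -> (20.074,0.269), length = 4
  seg 25: (20.074,0.269) -> (2.467,-3.473), length = 18
  seg 26: (2.467,-3.473) -> (6.38,-2.642), length = 4
  seg 27: (6.38,-2.642) -> (22.823,-9.963), length = 18
  seg 28: (22.823,-9.963) -> (19.169,-8.336), length = 4
  seg 29: (19.169,-8.336) -> (10.169,7.252), length = 18
  seg 30: (10.169,7.252) -> (12.169,3.788), length = 4
  seg 31: (12.169,3.788) -> (10.288,-14.113), length = 18
  seg 32: (10.288,-14.113) -> (10.706,-10.135), length = 4
Total = 352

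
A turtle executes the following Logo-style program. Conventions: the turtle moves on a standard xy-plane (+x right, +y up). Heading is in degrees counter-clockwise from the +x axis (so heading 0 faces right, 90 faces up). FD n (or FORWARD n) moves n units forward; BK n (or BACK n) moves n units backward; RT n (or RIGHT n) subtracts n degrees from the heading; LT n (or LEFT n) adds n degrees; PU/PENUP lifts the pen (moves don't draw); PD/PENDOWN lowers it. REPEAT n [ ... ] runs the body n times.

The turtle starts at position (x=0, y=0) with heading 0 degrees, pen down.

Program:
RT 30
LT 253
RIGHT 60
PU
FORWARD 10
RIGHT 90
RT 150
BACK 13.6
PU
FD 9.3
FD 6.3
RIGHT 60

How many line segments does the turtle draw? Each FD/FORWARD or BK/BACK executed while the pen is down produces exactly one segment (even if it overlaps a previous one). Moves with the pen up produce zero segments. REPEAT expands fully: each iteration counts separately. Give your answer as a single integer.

Answer: 0

Derivation:
Executing turtle program step by step:
Start: pos=(0,0), heading=0, pen down
RT 30: heading 0 -> 330
LT 253: heading 330 -> 223
RT 60: heading 223 -> 163
PU: pen up
FD 10: (0,0) -> (-9.563,2.924) [heading=163, move]
RT 90: heading 163 -> 73
RT 150: heading 73 -> 283
BK 13.6: (-9.563,2.924) -> (-12.622,16.175) [heading=283, move]
PU: pen up
FD 9.3: (-12.622,16.175) -> (-10.53,7.114) [heading=283, move]
FD 6.3: (-10.53,7.114) -> (-9.113,0.975) [heading=283, move]
RT 60: heading 283 -> 223
Final: pos=(-9.113,0.975), heading=223, 0 segment(s) drawn
Segments drawn: 0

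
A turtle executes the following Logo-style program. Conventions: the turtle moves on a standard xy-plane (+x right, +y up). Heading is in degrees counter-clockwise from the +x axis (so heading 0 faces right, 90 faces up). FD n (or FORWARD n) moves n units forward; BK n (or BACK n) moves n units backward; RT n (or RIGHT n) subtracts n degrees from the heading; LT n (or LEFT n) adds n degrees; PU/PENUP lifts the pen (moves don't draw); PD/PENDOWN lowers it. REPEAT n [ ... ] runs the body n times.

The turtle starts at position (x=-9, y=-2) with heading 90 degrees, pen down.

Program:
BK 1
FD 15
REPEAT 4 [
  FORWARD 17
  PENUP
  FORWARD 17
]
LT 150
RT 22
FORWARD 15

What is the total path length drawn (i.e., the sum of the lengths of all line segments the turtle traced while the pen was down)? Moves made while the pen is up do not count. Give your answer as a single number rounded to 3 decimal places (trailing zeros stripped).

Answer: 33

Derivation:
Executing turtle program step by step:
Start: pos=(-9,-2), heading=90, pen down
BK 1: (-9,-2) -> (-9,-3) [heading=90, draw]
FD 15: (-9,-3) -> (-9,12) [heading=90, draw]
REPEAT 4 [
  -- iteration 1/4 --
  FD 17: (-9,12) -> (-9,29) [heading=90, draw]
  PU: pen up
  FD 17: (-9,29) -> (-9,46) [heading=90, move]
  -- iteration 2/4 --
  FD 17: (-9,46) -> (-9,63) [heading=90, move]
  PU: pen up
  FD 17: (-9,63) -> (-9,80) [heading=90, move]
  -- iteration 3/4 --
  FD 17: (-9,80) -> (-9,97) [heading=90, move]
  PU: pen up
  FD 17: (-9,97) -> (-9,114) [heading=90, move]
  -- iteration 4/4 --
  FD 17: (-9,114) -> (-9,131) [heading=90, move]
  PU: pen up
  FD 17: (-9,131) -> (-9,148) [heading=90, move]
]
LT 150: heading 90 -> 240
RT 22: heading 240 -> 218
FD 15: (-9,148) -> (-20.82,138.765) [heading=218, move]
Final: pos=(-20.82,138.765), heading=218, 3 segment(s) drawn

Segment lengths:
  seg 1: (-9,-2) -> (-9,-3), length = 1
  seg 2: (-9,-3) -> (-9,12), length = 15
  seg 3: (-9,12) -> (-9,29), length = 17
Total = 33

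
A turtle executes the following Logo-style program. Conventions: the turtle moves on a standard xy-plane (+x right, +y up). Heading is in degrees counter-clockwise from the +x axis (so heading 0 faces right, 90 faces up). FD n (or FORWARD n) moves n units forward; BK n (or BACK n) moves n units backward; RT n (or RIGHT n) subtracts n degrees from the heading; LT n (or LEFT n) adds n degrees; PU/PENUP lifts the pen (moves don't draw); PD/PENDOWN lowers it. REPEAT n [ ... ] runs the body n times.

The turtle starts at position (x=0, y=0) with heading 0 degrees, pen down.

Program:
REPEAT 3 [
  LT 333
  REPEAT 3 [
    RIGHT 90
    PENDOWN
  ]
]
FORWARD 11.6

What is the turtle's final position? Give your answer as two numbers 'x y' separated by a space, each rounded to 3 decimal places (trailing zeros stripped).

Answer: -11.457 -1.815

Derivation:
Executing turtle program step by step:
Start: pos=(0,0), heading=0, pen down
REPEAT 3 [
  -- iteration 1/3 --
  LT 333: heading 0 -> 333
  REPEAT 3 [
    -- iteration 1/3 --
    RT 90: heading 333 -> 243
    PD: pen down
    -- iteration 2/3 --
    RT 90: heading 243 -> 153
    PD: pen down
    -- iteration 3/3 --
    RT 90: heading 153 -> 63
    PD: pen down
  ]
  -- iteration 2/3 --
  LT 333: heading 63 -> 36
  REPEAT 3 [
    -- iteration 1/3 --
    RT 90: heading 36 -> 306
    PD: pen down
    -- iteration 2/3 --
    RT 90: heading 306 -> 216
    PD: pen down
    -- iteration 3/3 --
    RT 90: heading 216 -> 126
    PD: pen down
  ]
  -- iteration 3/3 --
  LT 333: heading 126 -> 99
  REPEAT 3 [
    -- iteration 1/3 --
    RT 90: heading 99 -> 9
    PD: pen down
    -- iteration 2/3 --
    RT 90: heading 9 -> 279
    PD: pen down
    -- iteration 3/3 --
    RT 90: heading 279 -> 189
    PD: pen down
  ]
]
FD 11.6: (0,0) -> (-11.457,-1.815) [heading=189, draw]
Final: pos=(-11.457,-1.815), heading=189, 1 segment(s) drawn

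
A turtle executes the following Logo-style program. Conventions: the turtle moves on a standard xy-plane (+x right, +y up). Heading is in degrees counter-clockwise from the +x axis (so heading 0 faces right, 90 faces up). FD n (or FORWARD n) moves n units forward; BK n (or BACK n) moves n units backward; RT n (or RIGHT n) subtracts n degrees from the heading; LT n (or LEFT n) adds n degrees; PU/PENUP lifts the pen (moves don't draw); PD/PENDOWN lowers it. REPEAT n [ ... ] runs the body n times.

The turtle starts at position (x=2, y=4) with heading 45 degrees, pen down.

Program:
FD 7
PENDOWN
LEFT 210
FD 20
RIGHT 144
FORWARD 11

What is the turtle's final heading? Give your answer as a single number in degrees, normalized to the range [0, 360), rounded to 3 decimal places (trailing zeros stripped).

Answer: 111

Derivation:
Executing turtle program step by step:
Start: pos=(2,4), heading=45, pen down
FD 7: (2,4) -> (6.95,8.95) [heading=45, draw]
PD: pen down
LT 210: heading 45 -> 255
FD 20: (6.95,8.95) -> (1.773,-10.369) [heading=255, draw]
RT 144: heading 255 -> 111
FD 11: (1.773,-10.369) -> (-2.169,-0.099) [heading=111, draw]
Final: pos=(-2.169,-0.099), heading=111, 3 segment(s) drawn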